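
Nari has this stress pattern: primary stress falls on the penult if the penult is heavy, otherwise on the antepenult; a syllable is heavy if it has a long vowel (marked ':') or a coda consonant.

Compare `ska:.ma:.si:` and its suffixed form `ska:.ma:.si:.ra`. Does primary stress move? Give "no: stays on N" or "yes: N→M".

Base `ska:.ma:.si:` (3 syllables):
  Weights: 1 ska: H, 2 ma: H, 3 si: H.
  The penult (syllable 2, ma:) is heavy, so it takes stress.
  → primary stress on syllable 2.
Suffixed `ska:.ma:.si:.ra` (4 syllables):
  Weights: 2 ma: H, 3 si: H, 4 ra L.
  The penult (syllable 3, si:) is heavy, so it takes stress.
  → primary stress on syllable 3.

yes: 2→3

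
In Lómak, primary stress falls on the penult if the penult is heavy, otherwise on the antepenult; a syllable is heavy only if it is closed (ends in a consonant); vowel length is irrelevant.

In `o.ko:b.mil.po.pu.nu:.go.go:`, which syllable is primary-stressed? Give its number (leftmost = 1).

6

Weights: 6 nu: L, 7 go L, 8 go: L.
The penult (syllable 7, go) is light, so stress falls on the antepenult (syllable 6, nu:).
Primary stress: syllable 6 → o.ko:b.mil.po.pu.ˈnu:.go.go:.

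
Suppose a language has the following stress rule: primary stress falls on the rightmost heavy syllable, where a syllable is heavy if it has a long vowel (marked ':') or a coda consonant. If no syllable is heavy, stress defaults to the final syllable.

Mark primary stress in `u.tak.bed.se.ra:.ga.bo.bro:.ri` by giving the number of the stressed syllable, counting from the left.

8

Weights: 1 u L, 2 tak H, 3 bed H, 4 se L, 5 ra: H, 6 ga L, 7 bo L, 8 bro: H, 9 ri L.
Heavy syllables in the domain: 2, 3, 5, 8. The rightmost is syllable 8 (bro:).
Primary stress: syllable 8 → u.tak.bed.se.ra:.ga.bo.ˈbro:.ri.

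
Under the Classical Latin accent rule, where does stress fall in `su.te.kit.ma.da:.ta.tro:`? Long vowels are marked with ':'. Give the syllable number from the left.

Classical Latin: stress the penult if heavy (long vowel or closed), else the antepenult.
Weights: 5 da: H, 6 ta L, 7 tro: H.
The penult (syllable 6, ta) is light, so stress falls on the antepenult (syllable 5, da:).
Stress on syllable 5: su.te.kit.ma.ˈda:.ta.tro:.

5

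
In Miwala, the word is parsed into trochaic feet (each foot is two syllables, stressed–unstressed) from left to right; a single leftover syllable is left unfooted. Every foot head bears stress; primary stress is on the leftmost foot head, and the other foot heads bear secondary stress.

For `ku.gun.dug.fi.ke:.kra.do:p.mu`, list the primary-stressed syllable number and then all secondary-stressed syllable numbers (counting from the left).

Parse left to right into trochaic (ˈσσ) feet: (ˈku.gun) (ˈdug.fi) (ˈke:.kra) (ˈdo:p.mu).
Foot heads (stressed positions): 1, 3, 5, 7.
End Rule Leftmost: primary stress on the leftmost head = syllable 1.
Secondary stress on 3, 5, 7: ˈku.gun.ˌdug.fi.ˌke:.kra.ˌdo:p.mu.

primary 1, secondary 3, 5, 7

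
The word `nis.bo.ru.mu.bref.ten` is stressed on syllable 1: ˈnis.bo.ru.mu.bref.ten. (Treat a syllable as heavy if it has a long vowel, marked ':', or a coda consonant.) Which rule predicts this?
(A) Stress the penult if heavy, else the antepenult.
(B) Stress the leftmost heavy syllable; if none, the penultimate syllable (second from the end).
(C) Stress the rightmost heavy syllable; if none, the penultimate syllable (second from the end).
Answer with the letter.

B

Rule A → syllable 5 (observed: 1).
Rule B → syllable 1 ✓.
Rule C → syllable 6 (observed: 1).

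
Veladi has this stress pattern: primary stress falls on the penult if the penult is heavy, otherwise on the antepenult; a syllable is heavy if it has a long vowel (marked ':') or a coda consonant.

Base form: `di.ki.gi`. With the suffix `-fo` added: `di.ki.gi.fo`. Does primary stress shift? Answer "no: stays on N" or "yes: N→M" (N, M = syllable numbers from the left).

yes: 1→2

Base `di.ki.gi` (3 syllables):
  Weights: 1 di L, 2 ki L, 3 gi L.
  The penult (syllable 2, ki) is light, so stress falls on the antepenult (syllable 1, di).
  → primary stress on syllable 1.
Suffixed `di.ki.gi.fo` (4 syllables):
  Weights: 2 ki L, 3 gi L, 4 fo L.
  The penult (syllable 3, gi) is light, so stress falls on the antepenult (syllable 2, ki).
  → primary stress on syllable 2.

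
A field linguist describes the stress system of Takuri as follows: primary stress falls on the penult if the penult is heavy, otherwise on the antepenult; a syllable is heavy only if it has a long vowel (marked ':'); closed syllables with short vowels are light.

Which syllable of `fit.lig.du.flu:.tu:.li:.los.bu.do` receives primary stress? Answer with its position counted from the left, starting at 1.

Weights: 7 los L, 8 bu L, 9 do L.
The penult (syllable 8, bu) is light, so stress falls on the antepenult (syllable 7, los).
Primary stress: syllable 7 → fit.lig.du.flu:.tu:.li:.ˈlos.bu.do.

7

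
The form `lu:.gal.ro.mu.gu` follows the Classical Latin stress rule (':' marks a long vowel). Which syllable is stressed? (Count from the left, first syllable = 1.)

Classical Latin: stress the penult if heavy (long vowel or closed), else the antepenult.
Weights: 3 ro L, 4 mu L, 5 gu L.
The penult (syllable 4, mu) is light, so stress falls on the antepenult (syllable 3, ro).
Stress on syllable 3: lu:.gal.ˈro.mu.gu.

3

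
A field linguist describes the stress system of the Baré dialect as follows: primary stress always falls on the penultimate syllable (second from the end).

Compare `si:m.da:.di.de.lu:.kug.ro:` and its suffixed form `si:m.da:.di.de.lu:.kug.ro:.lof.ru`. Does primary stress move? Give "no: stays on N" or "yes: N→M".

Base `si:m.da:.di.de.lu:.kug.ro:` (7 syllables):
  The word has 7 syllables; the penultimate syllable (second from the end) is syllable 6 (kug).
  → primary stress on syllable 6.
Suffixed `si:m.da:.di.de.lu:.kug.ro:.lof.ru` (9 syllables):
  The word has 9 syllables; the penultimate syllable (second from the end) is syllable 8 (lof).
  → primary stress on syllable 8.

yes: 6→8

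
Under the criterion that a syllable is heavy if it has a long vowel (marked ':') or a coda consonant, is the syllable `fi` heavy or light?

`fi`: short vowel, open (no coda). Short vowel, open → light.

light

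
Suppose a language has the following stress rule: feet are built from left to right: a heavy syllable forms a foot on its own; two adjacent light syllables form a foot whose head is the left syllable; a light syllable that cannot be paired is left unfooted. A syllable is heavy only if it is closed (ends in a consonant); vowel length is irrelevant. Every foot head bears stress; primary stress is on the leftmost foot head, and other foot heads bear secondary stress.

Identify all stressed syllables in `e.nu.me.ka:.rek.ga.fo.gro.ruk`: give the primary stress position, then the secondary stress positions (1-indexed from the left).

Weights: 1 e L, 2 nu L, 3 me L, 4 ka: L, 5 rek H, 6 ga L, 7 fo L, 8 gro L, 9 ruk H.
Parse left to right (heavy = foot alone; LL = one foot; stranded L unfooted): (ˈe.nu) (ˈme.ka:) (ˈrek) (ˈga.fo) gro (ˈruk).
Foot heads: 1, 3, 5, 6, 9.
Primary stress on the leftmost head = syllable 1.
Secondary stress on 3, 5, 6, 9: ˈe.nu.ˌme.ka:.ˌrek.ˌga.fo.gro.ˌruk.

primary 1, secondary 3, 5, 6, 9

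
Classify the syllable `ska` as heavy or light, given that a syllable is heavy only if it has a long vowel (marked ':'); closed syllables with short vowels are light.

`ska`: short vowel, open (no coda). Short vowel → light.

light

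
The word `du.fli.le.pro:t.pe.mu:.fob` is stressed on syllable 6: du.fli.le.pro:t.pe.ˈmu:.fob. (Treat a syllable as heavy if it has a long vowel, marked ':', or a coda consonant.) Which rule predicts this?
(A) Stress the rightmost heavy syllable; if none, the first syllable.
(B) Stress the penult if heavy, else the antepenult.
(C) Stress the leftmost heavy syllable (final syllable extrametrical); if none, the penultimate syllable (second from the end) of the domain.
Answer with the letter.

Rule A → syllable 7 (observed: 6).
Rule B → syllable 6 ✓.
Rule C → syllable 4 (observed: 6).

B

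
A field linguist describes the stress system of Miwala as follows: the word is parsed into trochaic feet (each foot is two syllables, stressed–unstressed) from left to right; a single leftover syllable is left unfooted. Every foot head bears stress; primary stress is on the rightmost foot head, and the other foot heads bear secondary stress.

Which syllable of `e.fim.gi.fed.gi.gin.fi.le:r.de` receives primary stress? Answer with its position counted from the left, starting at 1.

Parse left to right into trochaic (ˈσσ) feet: (ˈe.fim) (ˈgi.fed) (ˈgi.gin) (ˈfi.le:r) de. Syllable 9 is left unfooted.
Foot heads (stressed positions): 1, 3, 5, 7.
End Rule Rightmost: primary stress on the rightmost head = syllable 7.
Primary stress: syllable 7 → e.fim.gi.fed.gi.gin.ˈfi.le:r.de.

7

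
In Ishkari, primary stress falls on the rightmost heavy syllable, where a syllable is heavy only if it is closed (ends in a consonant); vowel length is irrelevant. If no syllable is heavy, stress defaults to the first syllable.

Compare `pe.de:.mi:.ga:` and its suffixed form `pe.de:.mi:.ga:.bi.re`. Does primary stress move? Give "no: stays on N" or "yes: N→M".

Base `pe.de:.mi:.ga:` (4 syllables):
  Weights: 1 pe L, 2 de: L, 3 mi: L, 4 ga: L.
  No heavy syllable in the domain; default to the first syllable = syllable 1.
  → primary stress on syllable 1.
Suffixed `pe.de:.mi:.ga:.bi.re` (6 syllables):
  Weights: 1 pe L, 2 de: L, 3 mi: L, 4 ga: L, 5 bi L, 6 re L.
  No heavy syllable in the domain; default to the first syllable = syllable 1.
  → primary stress on syllable 1.

no: stays on 1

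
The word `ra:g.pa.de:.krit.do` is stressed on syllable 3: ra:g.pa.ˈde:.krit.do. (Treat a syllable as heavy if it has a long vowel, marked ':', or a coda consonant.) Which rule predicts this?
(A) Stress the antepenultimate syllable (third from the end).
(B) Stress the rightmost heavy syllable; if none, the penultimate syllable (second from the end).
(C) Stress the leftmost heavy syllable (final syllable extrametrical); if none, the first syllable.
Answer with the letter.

A

Rule A → syllable 3 ✓.
Rule B → syllable 4 (observed: 3).
Rule C → syllable 1 (observed: 3).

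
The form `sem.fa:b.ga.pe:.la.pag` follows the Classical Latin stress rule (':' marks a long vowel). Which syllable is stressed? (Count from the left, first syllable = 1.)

4

Classical Latin: stress the penult if heavy (long vowel or closed), else the antepenult.
Weights: 4 pe: H, 5 la L, 6 pag H.
The penult (syllable 5, la) is light, so stress falls on the antepenult (syllable 4, pe:).
Stress on syllable 4: sem.fa:b.ga.ˈpe:.la.pag.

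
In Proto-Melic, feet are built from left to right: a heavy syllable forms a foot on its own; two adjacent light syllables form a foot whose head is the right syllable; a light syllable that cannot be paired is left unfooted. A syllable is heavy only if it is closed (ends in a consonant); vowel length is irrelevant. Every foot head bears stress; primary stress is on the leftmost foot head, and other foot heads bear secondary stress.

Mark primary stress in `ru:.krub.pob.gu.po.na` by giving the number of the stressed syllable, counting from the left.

2

Weights: 1 ru: L, 2 krub H, 3 pob H, 4 gu L, 5 po L, 6 na L.
Parse left to right (heavy = foot alone; LL = one foot; stranded L unfooted): ru: (ˈkrub) (ˈpob) (gu.ˈpo) na.
Foot heads: 2, 3, 5.
Primary stress on the leftmost head = syllable 2.
Primary stress: syllable 2 → ru:.ˈkrub.pob.gu.po.na.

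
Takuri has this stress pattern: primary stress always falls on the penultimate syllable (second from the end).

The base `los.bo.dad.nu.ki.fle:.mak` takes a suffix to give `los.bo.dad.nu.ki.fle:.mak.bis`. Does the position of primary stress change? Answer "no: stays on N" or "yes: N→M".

Base `los.bo.dad.nu.ki.fle:.mak` (7 syllables):
  The word has 7 syllables; the penultimate syllable (second from the end) is syllable 6 (fle:).
  → primary stress on syllable 6.
Suffixed `los.bo.dad.nu.ki.fle:.mak.bis` (8 syllables):
  The word has 8 syllables; the penultimate syllable (second from the end) is syllable 7 (mak).
  → primary stress on syllable 7.

yes: 6→7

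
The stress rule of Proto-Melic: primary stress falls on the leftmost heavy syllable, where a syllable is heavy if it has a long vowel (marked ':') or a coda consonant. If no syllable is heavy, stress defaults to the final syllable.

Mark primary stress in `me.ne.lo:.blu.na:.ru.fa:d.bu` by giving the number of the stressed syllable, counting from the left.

Weights: 1 me L, 2 ne L, 3 lo: H, 4 blu L, 5 na: H, 6 ru L, 7 fa:d H, 8 bu L.
Heavy syllables in the domain: 3, 5, 7. The leftmost is syllable 3 (lo:).
Primary stress: syllable 3 → me.ne.ˈlo:.blu.na:.ru.fa:d.bu.

3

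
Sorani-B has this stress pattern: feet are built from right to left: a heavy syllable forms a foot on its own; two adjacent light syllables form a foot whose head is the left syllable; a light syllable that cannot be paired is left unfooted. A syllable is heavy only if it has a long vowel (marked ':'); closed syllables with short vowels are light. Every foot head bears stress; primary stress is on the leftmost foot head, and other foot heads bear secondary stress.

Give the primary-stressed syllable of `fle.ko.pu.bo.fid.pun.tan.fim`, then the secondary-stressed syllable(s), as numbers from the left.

Weights: 1 fle L, 2 ko L, 3 pu L, 4 bo L, 5 fid L, 6 pun L, 7 tan L, 8 fim L.
Parse right to left (heavy = foot alone; LL = one foot; stranded L unfooted): (ˈfle.ko) (ˈpu.bo) (ˈfid.pun) (ˈtan.fim).
Foot heads: 1, 3, 5, 7.
Primary stress on the leftmost head = syllable 1.
Secondary stress on 3, 5, 7: ˈfle.ko.ˌpu.bo.ˌfid.pun.ˌtan.fim.

primary 1, secondary 3, 5, 7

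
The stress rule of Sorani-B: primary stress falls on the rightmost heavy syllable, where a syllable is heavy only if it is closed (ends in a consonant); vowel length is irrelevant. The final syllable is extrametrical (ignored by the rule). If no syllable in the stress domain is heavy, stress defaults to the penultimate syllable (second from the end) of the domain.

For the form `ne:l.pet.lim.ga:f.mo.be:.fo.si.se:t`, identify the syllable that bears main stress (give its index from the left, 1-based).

4

The final syllable (9, se:t) is extrametrical; the stress domain is syllables 1–8.
Weights: 1 ne:l H, 2 pet H, 3 lim H, 4 ga:f H, 5 mo L, 6 be: L, 7 fo L, 8 si L.
Heavy syllables in the domain: 1, 2, 3, 4. The rightmost is syllable 4 (ga:f).
Primary stress: syllable 4 → ne:l.pet.lim.ˈga:f.mo.be:.fo.si.se:t.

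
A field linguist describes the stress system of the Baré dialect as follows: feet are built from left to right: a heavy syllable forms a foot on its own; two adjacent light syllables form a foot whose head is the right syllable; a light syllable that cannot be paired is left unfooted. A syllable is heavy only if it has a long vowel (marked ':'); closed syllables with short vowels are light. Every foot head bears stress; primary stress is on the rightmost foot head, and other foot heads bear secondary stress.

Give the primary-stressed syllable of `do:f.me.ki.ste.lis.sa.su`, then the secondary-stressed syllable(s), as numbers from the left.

Weights: 1 do:f H, 2 me L, 3 ki L, 4 ste L, 5 lis L, 6 sa L, 7 su L.
Parse left to right (heavy = foot alone; LL = one foot; stranded L unfooted): (ˈdo:f) (me.ˈki) (ste.ˈlis) (sa.ˈsu).
Foot heads: 1, 3, 5, 7.
Primary stress on the rightmost head = syllable 7.
Secondary stress on 1, 3, 5: ˌdo:f.me.ˌki.ste.ˌlis.sa.ˈsu.

primary 7, secondary 1, 3, 5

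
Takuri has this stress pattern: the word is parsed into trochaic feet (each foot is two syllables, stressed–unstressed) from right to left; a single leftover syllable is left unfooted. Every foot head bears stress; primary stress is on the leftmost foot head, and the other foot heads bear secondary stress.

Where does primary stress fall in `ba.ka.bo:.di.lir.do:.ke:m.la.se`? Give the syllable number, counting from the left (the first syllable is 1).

2

Parse right to left into trochaic (ˈσσ) feet: ba (ˈka.bo:) (ˈdi.lir) (ˈdo:.ke:m) (ˈla.se). Syllable 1 is left unfooted.
Foot heads (stressed positions): 2, 4, 6, 8.
End Rule Leftmost: primary stress on the leftmost head = syllable 2.
Primary stress: syllable 2 → ba.ˈka.bo:.di.lir.do:.ke:m.la.se.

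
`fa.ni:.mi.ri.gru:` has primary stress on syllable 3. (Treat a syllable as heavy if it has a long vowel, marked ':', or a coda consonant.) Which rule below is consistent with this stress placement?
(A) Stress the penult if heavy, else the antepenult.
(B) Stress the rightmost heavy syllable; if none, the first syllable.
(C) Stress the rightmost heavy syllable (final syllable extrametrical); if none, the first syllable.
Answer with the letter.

Rule A → syllable 3 ✓.
Rule B → syllable 5 (observed: 3).
Rule C → syllable 2 (observed: 3).

A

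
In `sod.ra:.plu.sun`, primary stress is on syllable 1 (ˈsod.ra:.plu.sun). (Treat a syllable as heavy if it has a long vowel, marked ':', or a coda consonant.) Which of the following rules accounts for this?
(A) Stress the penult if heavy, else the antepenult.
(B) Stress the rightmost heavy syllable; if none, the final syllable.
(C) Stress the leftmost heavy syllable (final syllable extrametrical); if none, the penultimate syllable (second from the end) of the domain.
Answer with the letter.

C

Rule A → syllable 2 (observed: 1).
Rule B → syllable 4 (observed: 1).
Rule C → syllable 1 ✓.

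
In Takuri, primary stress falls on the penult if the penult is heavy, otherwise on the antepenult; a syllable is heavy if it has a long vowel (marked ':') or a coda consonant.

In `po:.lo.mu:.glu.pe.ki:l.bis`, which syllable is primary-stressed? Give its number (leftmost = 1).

6

Weights: 5 pe L, 6 ki:l H, 7 bis H.
The penult (syllable 6, ki:l) is heavy, so it takes stress.
Primary stress: syllable 6 → po:.lo.mu:.glu.pe.ˈki:l.bis.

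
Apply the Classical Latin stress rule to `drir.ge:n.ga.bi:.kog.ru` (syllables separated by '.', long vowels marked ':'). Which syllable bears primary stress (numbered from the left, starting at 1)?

Classical Latin: stress the penult if heavy (long vowel or closed), else the antepenult.
Weights: 4 bi: H, 5 kog H, 6 ru L.
The penult (syllable 5, kog) is heavy, so it takes stress.
Stress on syllable 5: drir.ge:n.ga.bi:.ˈkog.ru.

5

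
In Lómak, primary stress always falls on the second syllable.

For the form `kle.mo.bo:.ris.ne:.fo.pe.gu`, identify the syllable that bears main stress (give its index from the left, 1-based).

The word has 8 syllables; the second syllable is syllable 2 (mo).
Primary stress: syllable 2 → kle.ˈmo.bo:.ris.ne:.fo.pe.gu.

2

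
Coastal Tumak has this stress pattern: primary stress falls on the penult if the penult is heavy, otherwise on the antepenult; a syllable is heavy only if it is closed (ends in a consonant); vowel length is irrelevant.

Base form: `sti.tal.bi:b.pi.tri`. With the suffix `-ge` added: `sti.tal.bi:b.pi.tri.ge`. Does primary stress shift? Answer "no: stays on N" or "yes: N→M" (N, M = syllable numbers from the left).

Base `sti.tal.bi:b.pi.tri` (5 syllables):
  Weights: 3 bi:b H, 4 pi L, 5 tri L.
  The penult (syllable 4, pi) is light, so stress falls on the antepenult (syllable 3, bi:b).
  → primary stress on syllable 3.
Suffixed `sti.tal.bi:b.pi.tri.ge` (6 syllables):
  Weights: 4 pi L, 5 tri L, 6 ge L.
  The penult (syllable 5, tri) is light, so stress falls on the antepenult (syllable 4, pi).
  → primary stress on syllable 4.

yes: 3→4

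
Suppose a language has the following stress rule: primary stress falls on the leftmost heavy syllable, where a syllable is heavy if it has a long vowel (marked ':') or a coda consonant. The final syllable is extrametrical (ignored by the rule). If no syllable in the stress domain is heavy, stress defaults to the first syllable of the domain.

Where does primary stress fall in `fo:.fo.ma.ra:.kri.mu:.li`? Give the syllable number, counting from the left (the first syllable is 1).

1

The final syllable (7, li) is extrametrical; the stress domain is syllables 1–6.
Weights: 1 fo: H, 2 fo L, 3 ma L, 4 ra: H, 5 kri L, 6 mu: H.
Heavy syllables in the domain: 1, 4, 6. The leftmost is syllable 1 (fo:).
Primary stress: syllable 1 → ˈfo:.fo.ma.ra:.kri.mu:.li.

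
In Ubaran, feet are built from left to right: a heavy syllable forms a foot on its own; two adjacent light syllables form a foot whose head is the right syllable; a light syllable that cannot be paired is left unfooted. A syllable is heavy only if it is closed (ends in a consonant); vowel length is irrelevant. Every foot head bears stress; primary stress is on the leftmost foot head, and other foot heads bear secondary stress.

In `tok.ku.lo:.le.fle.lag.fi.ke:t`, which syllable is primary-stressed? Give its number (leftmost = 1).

1

Weights: 1 tok H, 2 ku L, 3 lo: L, 4 le L, 5 fle L, 6 lag H, 7 fi L, 8 ke:t H.
Parse left to right (heavy = foot alone; LL = one foot; stranded L unfooted): (ˈtok) (ku.ˈlo:) (le.ˈfle) (ˈlag) fi (ˈke:t).
Foot heads: 1, 3, 5, 6, 8.
Primary stress on the leftmost head = syllable 1.
Primary stress: syllable 1 → ˈtok.ku.lo:.le.fle.lag.fi.ke:t.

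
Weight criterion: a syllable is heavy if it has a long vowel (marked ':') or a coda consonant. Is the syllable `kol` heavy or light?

heavy

`kol`: short vowel, closed (coda /l/). Closed → heavy.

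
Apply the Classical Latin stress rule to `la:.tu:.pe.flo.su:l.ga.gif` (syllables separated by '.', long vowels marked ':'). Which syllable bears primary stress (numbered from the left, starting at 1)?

Classical Latin: stress the penult if heavy (long vowel or closed), else the antepenult.
Weights: 5 su:l H, 6 ga L, 7 gif H.
The penult (syllable 6, ga) is light, so stress falls on the antepenult (syllable 5, su:l).
Stress on syllable 5: la:.tu:.pe.flo.ˈsu:l.ga.gif.

5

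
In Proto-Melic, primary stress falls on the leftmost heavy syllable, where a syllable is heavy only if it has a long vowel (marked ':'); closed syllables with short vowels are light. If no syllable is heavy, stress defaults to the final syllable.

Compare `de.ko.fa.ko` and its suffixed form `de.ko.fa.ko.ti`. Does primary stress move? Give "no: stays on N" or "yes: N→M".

yes: 4→5

Base `de.ko.fa.ko` (4 syllables):
  Weights: 1 de L, 2 ko L, 3 fa L, 4 ko L.
  No heavy syllable in the domain; default to the final syllable = syllable 4.
  → primary stress on syllable 4.
Suffixed `de.ko.fa.ko.ti` (5 syllables):
  Weights: 1 de L, 2 ko L, 3 fa L, 4 ko L, 5 ti L.
  No heavy syllable in the domain; default to the final syllable = syllable 5.
  → primary stress on syllable 5.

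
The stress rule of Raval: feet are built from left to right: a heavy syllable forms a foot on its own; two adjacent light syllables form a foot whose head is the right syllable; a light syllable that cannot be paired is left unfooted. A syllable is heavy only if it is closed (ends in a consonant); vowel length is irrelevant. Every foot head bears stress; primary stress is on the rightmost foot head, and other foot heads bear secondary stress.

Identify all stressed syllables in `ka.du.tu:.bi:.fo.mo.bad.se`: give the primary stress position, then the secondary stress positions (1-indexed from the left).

primary 7, secondary 2, 4, 6

Weights: 1 ka L, 2 du L, 3 tu: L, 4 bi: L, 5 fo L, 6 mo L, 7 bad H, 8 se L.
Parse left to right (heavy = foot alone; LL = one foot; stranded L unfooted): (ka.ˈdu) (tu:.ˈbi:) (fo.ˈmo) (ˈbad) se.
Foot heads: 2, 4, 6, 7.
Primary stress on the rightmost head = syllable 7.
Secondary stress on 2, 4, 6: ka.ˌdu.tu:.ˌbi:.fo.ˌmo.ˈbad.se.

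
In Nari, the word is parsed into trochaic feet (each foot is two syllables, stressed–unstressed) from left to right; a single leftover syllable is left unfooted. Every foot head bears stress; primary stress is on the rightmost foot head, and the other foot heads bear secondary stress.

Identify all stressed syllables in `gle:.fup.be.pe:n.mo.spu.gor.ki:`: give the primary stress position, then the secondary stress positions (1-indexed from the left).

Parse left to right into trochaic (ˈσσ) feet: (ˈgle:.fup) (ˈbe.pe:n) (ˈmo.spu) (ˈgor.ki:).
Foot heads (stressed positions): 1, 3, 5, 7.
End Rule Rightmost: primary stress on the rightmost head = syllable 7.
Secondary stress on 1, 3, 5: ˌgle:.fup.ˌbe.pe:n.ˌmo.spu.ˈgor.ki:.

primary 7, secondary 1, 3, 5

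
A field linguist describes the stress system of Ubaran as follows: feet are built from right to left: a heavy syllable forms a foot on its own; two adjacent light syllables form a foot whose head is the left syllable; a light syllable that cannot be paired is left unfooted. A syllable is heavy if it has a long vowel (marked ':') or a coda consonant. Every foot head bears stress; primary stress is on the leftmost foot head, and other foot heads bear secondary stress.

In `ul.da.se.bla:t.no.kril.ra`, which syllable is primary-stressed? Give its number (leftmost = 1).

Weights: 1 ul H, 2 da L, 3 se L, 4 bla:t H, 5 no L, 6 kril H, 7 ra L.
Parse right to left (heavy = foot alone; LL = one foot; stranded L unfooted): (ˈul) (ˈda.se) (ˈbla:t) no (ˈkril) ra.
Foot heads: 1, 2, 4, 6.
Primary stress on the leftmost head = syllable 1.
Primary stress: syllable 1 → ˈul.da.se.bla:t.no.kril.ra.

1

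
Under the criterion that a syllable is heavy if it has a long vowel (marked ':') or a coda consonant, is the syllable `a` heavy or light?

`a`: short vowel, open (no coda). Short vowel, open → light.

light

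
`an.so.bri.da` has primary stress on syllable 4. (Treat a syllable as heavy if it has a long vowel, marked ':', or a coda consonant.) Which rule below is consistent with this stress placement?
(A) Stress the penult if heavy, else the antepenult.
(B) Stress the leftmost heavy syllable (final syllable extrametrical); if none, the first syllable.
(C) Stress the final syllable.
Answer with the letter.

Rule A → syllable 2 (observed: 4).
Rule B → syllable 1 (observed: 4).
Rule C → syllable 4 ✓.

C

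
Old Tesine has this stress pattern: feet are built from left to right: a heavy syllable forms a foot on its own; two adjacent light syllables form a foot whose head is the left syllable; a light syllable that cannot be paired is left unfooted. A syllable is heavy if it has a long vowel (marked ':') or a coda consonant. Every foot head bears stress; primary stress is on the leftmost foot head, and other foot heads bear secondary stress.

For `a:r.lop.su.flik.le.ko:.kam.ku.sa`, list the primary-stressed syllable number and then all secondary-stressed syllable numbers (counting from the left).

Weights: 1 a:r H, 2 lop H, 3 su L, 4 flik H, 5 le L, 6 ko: H, 7 kam H, 8 ku L, 9 sa L.
Parse left to right (heavy = foot alone; LL = one foot; stranded L unfooted): (ˈa:r) (ˈlop) su (ˈflik) le (ˈko:) (ˈkam) (ˈku.sa).
Foot heads: 1, 2, 4, 6, 7, 8.
Primary stress on the leftmost head = syllable 1.
Secondary stress on 2, 4, 6, 7, 8: ˈa:r.ˌlop.su.ˌflik.le.ˌko:.ˌkam.ˌku.sa.

primary 1, secondary 2, 4, 6, 7, 8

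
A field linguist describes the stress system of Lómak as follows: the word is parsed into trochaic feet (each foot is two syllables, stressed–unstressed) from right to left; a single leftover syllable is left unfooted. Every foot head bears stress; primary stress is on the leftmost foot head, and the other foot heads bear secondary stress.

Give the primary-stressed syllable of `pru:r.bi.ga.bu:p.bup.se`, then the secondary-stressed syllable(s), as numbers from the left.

Parse right to left into trochaic (ˈσσ) feet: (ˈpru:r.bi) (ˈga.bu:p) (ˈbup.se).
Foot heads (stressed positions): 1, 3, 5.
End Rule Leftmost: primary stress on the leftmost head = syllable 1.
Secondary stress on 3, 5: ˈpru:r.bi.ˌga.bu:p.ˌbup.se.

primary 1, secondary 3, 5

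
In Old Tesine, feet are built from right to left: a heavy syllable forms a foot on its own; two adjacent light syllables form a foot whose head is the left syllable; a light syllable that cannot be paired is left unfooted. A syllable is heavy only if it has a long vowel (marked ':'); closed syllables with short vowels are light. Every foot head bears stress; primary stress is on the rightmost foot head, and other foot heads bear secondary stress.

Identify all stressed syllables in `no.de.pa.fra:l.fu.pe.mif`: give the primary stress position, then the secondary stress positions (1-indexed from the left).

primary 6, secondary 2, 4

Weights: 1 no L, 2 de L, 3 pa L, 4 fra:l H, 5 fu L, 6 pe L, 7 mif L.
Parse right to left (heavy = foot alone; LL = one foot; stranded L unfooted): no (ˈde.pa) (ˈfra:l) fu (ˈpe.mif).
Foot heads: 2, 4, 6.
Primary stress on the rightmost head = syllable 6.
Secondary stress on 2, 4: no.ˌde.pa.ˌfra:l.fu.ˈpe.mif.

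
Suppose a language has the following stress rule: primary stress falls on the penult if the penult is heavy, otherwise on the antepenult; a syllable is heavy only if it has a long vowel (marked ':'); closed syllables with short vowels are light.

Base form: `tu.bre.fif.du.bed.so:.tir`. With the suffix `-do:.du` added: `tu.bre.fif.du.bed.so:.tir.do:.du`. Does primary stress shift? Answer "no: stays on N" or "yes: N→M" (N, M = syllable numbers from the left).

yes: 6→8

Base `tu.bre.fif.du.bed.so:.tir` (7 syllables):
  Weights: 5 bed L, 6 so: H, 7 tir L.
  The penult (syllable 6, so:) is heavy, so it takes stress.
  → primary stress on syllable 6.
Suffixed `tu.bre.fif.du.bed.so:.tir.do:.du` (9 syllables):
  Weights: 7 tir L, 8 do: H, 9 du L.
  The penult (syllable 8, do:) is heavy, so it takes stress.
  → primary stress on syllable 8.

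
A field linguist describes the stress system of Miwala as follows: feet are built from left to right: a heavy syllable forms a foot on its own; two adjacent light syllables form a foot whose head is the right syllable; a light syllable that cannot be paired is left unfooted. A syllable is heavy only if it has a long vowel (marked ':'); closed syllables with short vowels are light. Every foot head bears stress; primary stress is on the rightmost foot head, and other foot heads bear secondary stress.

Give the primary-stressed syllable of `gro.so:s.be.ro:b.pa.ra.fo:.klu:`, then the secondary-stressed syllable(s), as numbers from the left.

primary 8, secondary 2, 4, 6, 7

Weights: 1 gro L, 2 so:s H, 3 be L, 4 ro:b H, 5 pa L, 6 ra L, 7 fo: H, 8 klu: H.
Parse left to right (heavy = foot alone; LL = one foot; stranded L unfooted): gro (ˈso:s) be (ˈro:b) (pa.ˈra) (ˈfo:) (ˈklu:).
Foot heads: 2, 4, 6, 7, 8.
Primary stress on the rightmost head = syllable 8.
Secondary stress on 2, 4, 6, 7: gro.ˌso:s.be.ˌro:b.pa.ˌra.ˌfo:.ˈklu:.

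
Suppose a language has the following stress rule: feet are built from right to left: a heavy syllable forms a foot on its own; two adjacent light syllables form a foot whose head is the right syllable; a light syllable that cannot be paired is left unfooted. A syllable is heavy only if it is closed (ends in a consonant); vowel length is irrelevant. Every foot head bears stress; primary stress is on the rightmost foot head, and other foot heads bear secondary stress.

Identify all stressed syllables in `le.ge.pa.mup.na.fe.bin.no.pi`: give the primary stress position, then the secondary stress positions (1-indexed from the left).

Weights: 1 le L, 2 ge L, 3 pa L, 4 mup H, 5 na L, 6 fe L, 7 bin H, 8 no L, 9 pi L.
Parse right to left (heavy = foot alone; LL = one foot; stranded L unfooted): le (ge.ˈpa) (ˈmup) (na.ˈfe) (ˈbin) (no.ˈpi).
Foot heads: 3, 4, 6, 7, 9.
Primary stress on the rightmost head = syllable 9.
Secondary stress on 3, 4, 6, 7: le.ge.ˌpa.ˌmup.na.ˌfe.ˌbin.no.ˈpi.

primary 9, secondary 3, 4, 6, 7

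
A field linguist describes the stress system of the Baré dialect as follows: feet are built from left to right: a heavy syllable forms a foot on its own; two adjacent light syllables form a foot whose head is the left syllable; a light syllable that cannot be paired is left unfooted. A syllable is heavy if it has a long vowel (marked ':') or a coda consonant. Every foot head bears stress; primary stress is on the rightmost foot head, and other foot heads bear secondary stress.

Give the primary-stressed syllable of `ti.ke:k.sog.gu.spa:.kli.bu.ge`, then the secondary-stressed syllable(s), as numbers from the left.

primary 6, secondary 2, 3, 5

Weights: 1 ti L, 2 ke:k H, 3 sog H, 4 gu L, 5 spa: H, 6 kli L, 7 bu L, 8 ge L.
Parse left to right (heavy = foot alone; LL = one foot; stranded L unfooted): ti (ˈke:k) (ˈsog) gu (ˈspa:) (ˈkli.bu) ge.
Foot heads: 2, 3, 5, 6.
Primary stress on the rightmost head = syllable 6.
Secondary stress on 2, 3, 5: ti.ˌke:k.ˌsog.gu.ˌspa:.ˈkli.bu.ge.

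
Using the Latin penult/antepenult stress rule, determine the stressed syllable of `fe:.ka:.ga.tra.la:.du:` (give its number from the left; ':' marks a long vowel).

5

Classical Latin: stress the penult if heavy (long vowel or closed), else the antepenult.
Weights: 4 tra L, 5 la: H, 6 du: H.
The penult (syllable 5, la:) is heavy, so it takes stress.
Stress on syllable 5: fe:.ka:.ga.tra.ˈla:.du:.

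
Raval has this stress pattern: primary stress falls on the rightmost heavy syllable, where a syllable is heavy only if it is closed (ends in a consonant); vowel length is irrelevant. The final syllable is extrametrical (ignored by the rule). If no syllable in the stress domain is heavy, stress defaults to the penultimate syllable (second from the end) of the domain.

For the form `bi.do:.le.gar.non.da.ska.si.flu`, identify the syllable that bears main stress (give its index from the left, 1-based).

The final syllable (9, flu) is extrametrical; the stress domain is syllables 1–8.
Weights: 1 bi L, 2 do: L, 3 le L, 4 gar H, 5 non H, 6 da L, 7 ska L, 8 si L.
Heavy syllables in the domain: 4, 5. The rightmost is syllable 5 (non).
Primary stress: syllable 5 → bi.do:.le.gar.ˈnon.da.ska.si.flu.

5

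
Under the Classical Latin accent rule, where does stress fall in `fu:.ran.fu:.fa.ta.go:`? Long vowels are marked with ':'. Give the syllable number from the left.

4

Classical Latin: stress the penult if heavy (long vowel or closed), else the antepenult.
Weights: 4 fa L, 5 ta L, 6 go: H.
The penult (syllable 5, ta) is light, so stress falls on the antepenult (syllable 4, fa).
Stress on syllable 4: fu:.ran.fu:.ˈfa.ta.go:.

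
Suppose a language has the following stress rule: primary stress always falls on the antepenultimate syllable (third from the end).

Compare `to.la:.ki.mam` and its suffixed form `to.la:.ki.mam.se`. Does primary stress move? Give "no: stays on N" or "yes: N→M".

Base `to.la:.ki.mam` (4 syllables):
  The word has 4 syllables; the antepenultimate syllable (third from the end) is syllable 2 (la:).
  → primary stress on syllable 2.
Suffixed `to.la:.ki.mam.se` (5 syllables):
  The word has 5 syllables; the antepenultimate syllable (third from the end) is syllable 3 (ki).
  → primary stress on syllable 3.

yes: 2→3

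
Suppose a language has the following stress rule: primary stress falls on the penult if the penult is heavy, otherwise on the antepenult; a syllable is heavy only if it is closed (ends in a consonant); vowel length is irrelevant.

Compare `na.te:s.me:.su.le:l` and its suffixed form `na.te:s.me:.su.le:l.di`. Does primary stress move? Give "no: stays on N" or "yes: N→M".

yes: 3→5

Base `na.te:s.me:.su.le:l` (5 syllables):
  Weights: 3 me: L, 4 su L, 5 le:l H.
  The penult (syllable 4, su) is light, so stress falls on the antepenult (syllable 3, me:).
  → primary stress on syllable 3.
Suffixed `na.te:s.me:.su.le:l.di` (6 syllables):
  Weights: 4 su L, 5 le:l H, 6 di L.
  The penult (syllable 5, le:l) is heavy, so it takes stress.
  → primary stress on syllable 5.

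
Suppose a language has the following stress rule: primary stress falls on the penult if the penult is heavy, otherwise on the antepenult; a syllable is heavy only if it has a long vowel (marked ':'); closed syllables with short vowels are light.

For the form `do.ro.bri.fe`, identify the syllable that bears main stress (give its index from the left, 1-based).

2

Weights: 2 ro L, 3 bri L, 4 fe L.
The penult (syllable 3, bri) is light, so stress falls on the antepenult (syllable 2, ro).
Primary stress: syllable 2 → do.ˈro.bri.fe.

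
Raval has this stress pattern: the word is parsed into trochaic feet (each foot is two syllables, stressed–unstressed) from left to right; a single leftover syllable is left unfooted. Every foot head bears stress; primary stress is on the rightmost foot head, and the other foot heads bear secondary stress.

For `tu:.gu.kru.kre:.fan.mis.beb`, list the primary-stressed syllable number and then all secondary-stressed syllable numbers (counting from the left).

primary 5, secondary 1, 3

Parse left to right into trochaic (ˈσσ) feet: (ˈtu:.gu) (ˈkru.kre:) (ˈfan.mis) beb. Syllable 7 is left unfooted.
Foot heads (stressed positions): 1, 3, 5.
End Rule Rightmost: primary stress on the rightmost head = syllable 5.
Secondary stress on 1, 3: ˌtu:.gu.ˌkru.kre:.ˈfan.mis.beb.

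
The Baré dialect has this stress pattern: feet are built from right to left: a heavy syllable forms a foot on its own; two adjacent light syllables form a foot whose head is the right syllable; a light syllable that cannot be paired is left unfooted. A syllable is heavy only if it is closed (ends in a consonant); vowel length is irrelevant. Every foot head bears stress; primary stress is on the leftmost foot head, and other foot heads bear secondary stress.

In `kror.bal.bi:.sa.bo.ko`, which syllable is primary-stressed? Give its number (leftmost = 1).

Weights: 1 kror H, 2 bal H, 3 bi: L, 4 sa L, 5 bo L, 6 ko L.
Parse right to left (heavy = foot alone; LL = one foot; stranded L unfooted): (ˈkror) (ˈbal) (bi:.ˈsa) (bo.ˈko).
Foot heads: 1, 2, 4, 6.
Primary stress on the leftmost head = syllable 1.
Primary stress: syllable 1 → ˈkror.bal.bi:.sa.bo.ko.

1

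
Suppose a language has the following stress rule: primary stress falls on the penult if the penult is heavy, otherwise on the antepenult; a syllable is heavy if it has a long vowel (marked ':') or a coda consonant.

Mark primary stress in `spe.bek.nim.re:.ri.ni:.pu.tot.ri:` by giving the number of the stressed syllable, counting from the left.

8

Weights: 7 pu L, 8 tot H, 9 ri: H.
The penult (syllable 8, tot) is heavy, so it takes stress.
Primary stress: syllable 8 → spe.bek.nim.re:.ri.ni:.pu.ˈtot.ri:.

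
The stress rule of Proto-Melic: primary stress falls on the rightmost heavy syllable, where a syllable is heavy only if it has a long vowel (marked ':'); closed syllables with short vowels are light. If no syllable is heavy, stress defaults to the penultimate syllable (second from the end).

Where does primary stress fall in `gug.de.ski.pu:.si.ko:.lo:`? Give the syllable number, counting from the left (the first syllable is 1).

Weights: 1 gug L, 2 de L, 3 ski L, 4 pu: H, 5 si L, 6 ko: H, 7 lo: H.
Heavy syllables in the domain: 4, 6, 7. The rightmost is syllable 7 (lo:).
Primary stress: syllable 7 → gug.de.ski.pu:.si.ko:.ˈlo:.

7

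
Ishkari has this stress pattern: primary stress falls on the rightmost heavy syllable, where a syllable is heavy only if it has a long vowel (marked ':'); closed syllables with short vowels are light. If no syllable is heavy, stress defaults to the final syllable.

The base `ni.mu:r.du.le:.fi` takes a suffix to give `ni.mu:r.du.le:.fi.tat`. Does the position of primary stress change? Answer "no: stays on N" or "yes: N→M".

no: stays on 4

Base `ni.mu:r.du.le:.fi` (5 syllables):
  Weights: 1 ni L, 2 mu:r H, 3 du L, 4 le: H, 5 fi L.
  Heavy syllables in the domain: 2, 4. The rightmost is syllable 4 (le:).
  → primary stress on syllable 4.
Suffixed `ni.mu:r.du.le:.fi.tat` (6 syllables):
  Weights: 1 ni L, 2 mu:r H, 3 du L, 4 le: H, 5 fi L, 6 tat L.
  Heavy syllables in the domain: 2, 4. The rightmost is syllable 4 (le:).
  → primary stress on syllable 4.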